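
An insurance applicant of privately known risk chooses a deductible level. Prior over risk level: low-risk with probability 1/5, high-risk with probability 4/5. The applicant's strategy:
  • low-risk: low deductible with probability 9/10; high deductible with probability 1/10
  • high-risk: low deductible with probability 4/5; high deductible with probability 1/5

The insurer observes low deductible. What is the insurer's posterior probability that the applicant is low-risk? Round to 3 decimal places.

0.220

Apply Bayes' rule using the sender's strategy as the likelihood.
P(low deductible) = (1/5)·(9/10) + (4/5)·(4/5) = 41/50
P(low-risk | low deductible) = ((1/5)·(9/10)) / (41/50) = (9/50) / (41/50) = 9/41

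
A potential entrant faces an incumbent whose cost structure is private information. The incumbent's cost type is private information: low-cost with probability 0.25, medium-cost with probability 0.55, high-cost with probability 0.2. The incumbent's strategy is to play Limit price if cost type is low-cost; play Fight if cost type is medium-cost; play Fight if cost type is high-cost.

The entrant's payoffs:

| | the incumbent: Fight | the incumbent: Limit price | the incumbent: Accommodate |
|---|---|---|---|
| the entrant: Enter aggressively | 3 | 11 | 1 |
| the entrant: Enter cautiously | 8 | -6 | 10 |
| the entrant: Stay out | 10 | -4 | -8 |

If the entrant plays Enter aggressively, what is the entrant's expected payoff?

Take the expectation over the incumbent's cost type, weighting each type's action by its prior probability.
E[Enter aggressively] = 0.25·11 + 0.55·3 + 0.2·3 = 2.75 + 1.65 + 0.6 = 5

5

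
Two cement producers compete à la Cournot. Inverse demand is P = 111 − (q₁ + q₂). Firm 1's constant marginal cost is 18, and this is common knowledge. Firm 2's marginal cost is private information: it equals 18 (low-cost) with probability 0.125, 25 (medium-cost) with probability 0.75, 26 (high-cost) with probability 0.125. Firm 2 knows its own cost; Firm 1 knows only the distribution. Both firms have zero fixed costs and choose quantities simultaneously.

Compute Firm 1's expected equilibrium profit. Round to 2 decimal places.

1094.51

Firm 2 with cost c maximizes (111 − (q₁+q₂) − c)·q₂, giving q₂(c) = (111 − c − q₁)/2.
E[c₂] = 0.125·18 + 0.75·25 + 0.125·26 = 24.25
Firm 1's FOC against E[q₂] yields q₁ = (111 − 2·18 + E[c₂])/3 = (111 − 36 + 24.25)/3 = 33.0833.
E[P] = 111 − (q₁ + E[q₂]) = 51.0833; Firm 1's expected profit = (E[P] − 18)·q₁ = (51.0833 − 18)·33.0833 = 1094.51.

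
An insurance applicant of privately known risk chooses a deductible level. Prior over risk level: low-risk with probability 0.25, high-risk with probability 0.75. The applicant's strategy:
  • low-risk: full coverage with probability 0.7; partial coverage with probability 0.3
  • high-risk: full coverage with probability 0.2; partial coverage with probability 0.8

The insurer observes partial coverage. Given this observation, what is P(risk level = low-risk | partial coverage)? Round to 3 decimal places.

0.111

P(partial coverage) = 0.25·0.3 + 0.75·0.8 = 0.675
P(low-risk | partial coverage) = (0.25·0.3) / 0.675 = 0.075 / 0.675 = 0.111111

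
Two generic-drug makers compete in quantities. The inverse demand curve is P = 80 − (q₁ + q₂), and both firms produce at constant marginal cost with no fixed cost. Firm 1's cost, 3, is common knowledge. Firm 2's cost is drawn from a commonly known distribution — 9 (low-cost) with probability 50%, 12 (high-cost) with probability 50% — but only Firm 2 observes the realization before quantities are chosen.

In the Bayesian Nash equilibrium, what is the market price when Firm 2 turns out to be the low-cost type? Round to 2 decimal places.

Each type of Firm 2 best-responds to q₁; Firm 1 best-responds to the expected q₂ over Firm 2's types.
Firm 2 with cost c maximizes (80 − (q₁+q₂) − c)·q₂, giving q₂(c) = (80 − c − q₁)/2.
E[c₂] = 0.5·9 + 0.5·12 = 10.5
Firm 1's FOC against E[q₂] yields q₁ = (80 − 2·3 + E[c₂])/3 = (80 − 6 + 10.5)/3 = 28.1667.
q₂(low-cost) = 21.4167, so P = 80 − (28.1667 + 21.4167) = 30.4167.

30.42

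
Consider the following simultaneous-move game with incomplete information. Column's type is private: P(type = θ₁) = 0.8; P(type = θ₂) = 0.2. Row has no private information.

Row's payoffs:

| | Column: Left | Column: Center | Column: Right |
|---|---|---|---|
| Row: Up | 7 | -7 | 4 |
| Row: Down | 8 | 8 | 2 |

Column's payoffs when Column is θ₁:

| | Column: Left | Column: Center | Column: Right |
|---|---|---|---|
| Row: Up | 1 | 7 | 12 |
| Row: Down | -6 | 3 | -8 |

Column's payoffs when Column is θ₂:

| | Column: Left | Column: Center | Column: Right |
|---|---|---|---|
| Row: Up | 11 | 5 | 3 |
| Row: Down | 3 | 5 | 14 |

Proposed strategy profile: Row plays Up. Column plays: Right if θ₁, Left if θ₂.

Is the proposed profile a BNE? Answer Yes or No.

Row plays Up: E[Up] = 0.8·(4) + 0.2·(7) = 4.6; E[Down] = 3.2. Best-responding. ✓
Column (type θ₁), facing Up: Left gives 1, Center gives 7, Right gives 12. Proposed Right is best. ✓
Column (type θ₂), facing Up: Left gives 11, Center gives 5, Right gives 3. Proposed Left is best. ✓

Yes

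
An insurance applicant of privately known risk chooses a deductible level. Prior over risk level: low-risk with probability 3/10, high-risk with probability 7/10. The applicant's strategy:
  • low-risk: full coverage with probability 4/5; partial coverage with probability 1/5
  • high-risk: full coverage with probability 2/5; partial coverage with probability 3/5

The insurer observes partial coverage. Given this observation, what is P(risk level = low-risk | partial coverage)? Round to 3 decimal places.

Apply Bayes' rule using the sender's strategy as the likelihood.
P(partial coverage) = (3/10)·(1/5) + (7/10)·(3/5) = 12/25
P(low-risk | partial coverage) = ((3/10)·(1/5)) / (12/25) = (3/50) / (12/25) = 1/8

0.125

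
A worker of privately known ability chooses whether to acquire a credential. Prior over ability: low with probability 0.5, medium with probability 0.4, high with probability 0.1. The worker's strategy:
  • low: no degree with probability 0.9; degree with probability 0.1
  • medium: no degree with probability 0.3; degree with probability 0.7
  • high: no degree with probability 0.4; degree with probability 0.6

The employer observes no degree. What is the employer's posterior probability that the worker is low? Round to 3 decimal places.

0.738

P(no degree) = 0.5·0.9 + 0.4·0.3 + 0.1·0.4 = 0.61
P(low | no degree) = (0.5·0.9) / 0.61 = 0.45 / 0.61 = 0.737705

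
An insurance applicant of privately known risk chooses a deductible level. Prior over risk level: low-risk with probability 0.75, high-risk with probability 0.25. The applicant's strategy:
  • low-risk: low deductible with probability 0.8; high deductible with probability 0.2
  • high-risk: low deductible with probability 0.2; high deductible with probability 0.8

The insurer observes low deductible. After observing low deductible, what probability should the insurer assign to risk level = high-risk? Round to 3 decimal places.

0.077

Apply Bayes' rule using the sender's strategy as the likelihood.
P(low deductible) = 0.75·0.8 + 0.25·0.2 = 0.65
P(high-risk | low deductible) = (0.25·0.2) / 0.65 = 0.05 / 0.65 = 0.0769231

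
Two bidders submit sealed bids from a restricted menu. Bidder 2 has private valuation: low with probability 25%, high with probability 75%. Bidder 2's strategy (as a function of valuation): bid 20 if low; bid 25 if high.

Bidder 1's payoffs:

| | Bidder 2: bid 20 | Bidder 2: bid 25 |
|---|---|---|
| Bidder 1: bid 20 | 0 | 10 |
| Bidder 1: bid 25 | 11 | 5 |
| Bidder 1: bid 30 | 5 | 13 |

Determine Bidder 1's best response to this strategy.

bid 30

E[bid 20] = 0.25·(0) + 0.75·(10) = 7.5
E[bid 25] = 0.25·(11) + 0.75·(5) = 6.5
E[bid 30] = 0.25·(5) + 0.75·(13) = 11
Best response: bid 30 (11 is the largest).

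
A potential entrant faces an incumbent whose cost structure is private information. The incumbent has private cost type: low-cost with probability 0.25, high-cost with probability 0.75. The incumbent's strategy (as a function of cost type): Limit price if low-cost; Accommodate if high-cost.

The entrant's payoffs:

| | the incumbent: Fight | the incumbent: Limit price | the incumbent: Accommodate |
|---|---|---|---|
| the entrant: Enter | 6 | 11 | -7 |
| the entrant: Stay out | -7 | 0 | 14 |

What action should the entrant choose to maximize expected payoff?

Stay out

E[Enter] = 0.25·(11) + 0.75·(-7) = -2.5
E[Stay out] = 0.25·(0) + 0.75·(14) = 10.5
Best response: Stay out (10.5 is the largest).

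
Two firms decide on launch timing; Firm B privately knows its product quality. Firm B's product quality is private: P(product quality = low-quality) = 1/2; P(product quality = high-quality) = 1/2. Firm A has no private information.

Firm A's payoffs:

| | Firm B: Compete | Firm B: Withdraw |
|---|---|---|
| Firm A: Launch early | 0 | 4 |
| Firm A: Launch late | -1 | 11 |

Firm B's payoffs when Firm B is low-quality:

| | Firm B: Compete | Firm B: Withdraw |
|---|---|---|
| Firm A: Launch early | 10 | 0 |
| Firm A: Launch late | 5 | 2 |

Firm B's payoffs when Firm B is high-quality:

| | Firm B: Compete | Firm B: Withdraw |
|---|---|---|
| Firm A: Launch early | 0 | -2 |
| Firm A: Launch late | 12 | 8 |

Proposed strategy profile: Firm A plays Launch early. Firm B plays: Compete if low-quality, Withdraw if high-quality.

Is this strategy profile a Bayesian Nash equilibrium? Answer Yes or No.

Firm A plays Launch early: E[Launch early] = 1/2·(0) + 1/2·(4) = 2; E[Launch late] = 5. Not best-responding. ✗
Firm B (product quality low-quality), facing Launch early: Compete gives 10, Withdraw gives 0. Proposed Compete is best. ✓
Firm B (product quality high-quality), facing Launch early: Compete gives 0, Withdraw gives -2. Proposed Withdraw is not best — profitable deviation exists. ✗

No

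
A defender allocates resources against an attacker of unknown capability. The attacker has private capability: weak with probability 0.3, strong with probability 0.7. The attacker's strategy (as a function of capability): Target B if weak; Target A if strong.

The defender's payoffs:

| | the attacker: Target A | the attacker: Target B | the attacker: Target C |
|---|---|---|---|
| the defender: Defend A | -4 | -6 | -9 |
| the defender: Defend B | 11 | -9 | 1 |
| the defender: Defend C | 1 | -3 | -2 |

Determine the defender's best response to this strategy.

Compute the defender's expected payoff for each action, taking the expectation over the attacker's type.
E[Defend A] = 0.3·(-6) + 0.7·(-4) = -4.6
E[Defend B] = 0.3·(-9) + 0.7·(11) = 5
E[Defend C] = 0.3·(-3) + 0.7·(1) = -0.2
Best response: Defend B (5 is the largest).

Defend B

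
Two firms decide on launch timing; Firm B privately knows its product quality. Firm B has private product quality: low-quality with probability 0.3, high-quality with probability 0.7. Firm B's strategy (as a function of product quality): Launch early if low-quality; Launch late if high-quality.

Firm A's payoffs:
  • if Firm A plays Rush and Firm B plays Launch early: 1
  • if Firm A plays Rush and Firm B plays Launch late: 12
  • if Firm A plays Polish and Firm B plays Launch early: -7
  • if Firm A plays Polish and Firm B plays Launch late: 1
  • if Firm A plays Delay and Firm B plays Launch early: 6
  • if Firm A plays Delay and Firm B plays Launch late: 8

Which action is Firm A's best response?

Compute Firm A's expected payoff for each action, taking the expectation over Firm B's type.
E[Rush] = 0.3·(1) + 0.7·(12) = 8.7
E[Polish] = 0.3·(-7) + 0.7·(1) = -1.4
E[Delay] = 0.3·(6) + 0.7·(8) = 7.4
Best response: Rush (8.7 is the largest).

Rush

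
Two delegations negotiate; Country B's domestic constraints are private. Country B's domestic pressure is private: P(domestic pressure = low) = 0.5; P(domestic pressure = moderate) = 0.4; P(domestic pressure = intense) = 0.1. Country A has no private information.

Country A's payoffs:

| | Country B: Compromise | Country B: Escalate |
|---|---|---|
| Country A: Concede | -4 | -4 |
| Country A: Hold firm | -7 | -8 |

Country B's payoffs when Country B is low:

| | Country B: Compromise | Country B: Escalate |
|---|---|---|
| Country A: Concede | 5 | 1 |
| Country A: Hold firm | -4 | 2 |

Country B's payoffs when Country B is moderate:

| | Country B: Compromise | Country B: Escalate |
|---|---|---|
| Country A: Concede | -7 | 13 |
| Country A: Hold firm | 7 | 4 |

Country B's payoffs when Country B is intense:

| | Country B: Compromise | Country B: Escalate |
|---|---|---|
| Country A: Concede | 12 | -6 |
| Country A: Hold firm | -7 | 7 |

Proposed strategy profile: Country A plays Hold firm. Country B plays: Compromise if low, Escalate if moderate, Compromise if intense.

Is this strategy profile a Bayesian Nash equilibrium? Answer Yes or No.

A profile is a BNE iff every type of every player is best-responding given beliefs about the other side.
Country A plays Hold firm: E[Hold firm] = 0.5·(-7) + 0.4·(-8) + 0.1·(-7) = -7.4; E[Concede] = -4. Not best-responding. ✗
Country B (domestic pressure low), facing Hold firm: Compromise gives -4, Escalate gives 2. Proposed Compromise is not best — profitable deviation exists. ✗
Country B (domestic pressure moderate), facing Hold firm: Compromise gives 7, Escalate gives 4. Proposed Escalate is not best — profitable deviation exists. ✗
Country B (domestic pressure intense), facing Hold firm: Compromise gives -7, Escalate gives 7. Proposed Compromise is not best — profitable deviation exists. ✗

No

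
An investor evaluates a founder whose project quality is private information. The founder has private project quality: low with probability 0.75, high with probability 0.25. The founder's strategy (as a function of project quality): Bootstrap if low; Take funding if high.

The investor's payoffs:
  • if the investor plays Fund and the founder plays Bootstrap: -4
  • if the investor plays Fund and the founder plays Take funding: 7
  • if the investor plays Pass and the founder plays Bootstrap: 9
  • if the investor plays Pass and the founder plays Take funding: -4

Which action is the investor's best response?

Pass

Compute the investor's expected payoff for each action, taking the expectation over the founder's type.
E[Fund] = 0.75·(-4) + 0.25·(7) = -1.25
E[Pass] = 0.75·(9) + 0.25·(-4) = 5.75
Best response: Pass (5.75 is the largest).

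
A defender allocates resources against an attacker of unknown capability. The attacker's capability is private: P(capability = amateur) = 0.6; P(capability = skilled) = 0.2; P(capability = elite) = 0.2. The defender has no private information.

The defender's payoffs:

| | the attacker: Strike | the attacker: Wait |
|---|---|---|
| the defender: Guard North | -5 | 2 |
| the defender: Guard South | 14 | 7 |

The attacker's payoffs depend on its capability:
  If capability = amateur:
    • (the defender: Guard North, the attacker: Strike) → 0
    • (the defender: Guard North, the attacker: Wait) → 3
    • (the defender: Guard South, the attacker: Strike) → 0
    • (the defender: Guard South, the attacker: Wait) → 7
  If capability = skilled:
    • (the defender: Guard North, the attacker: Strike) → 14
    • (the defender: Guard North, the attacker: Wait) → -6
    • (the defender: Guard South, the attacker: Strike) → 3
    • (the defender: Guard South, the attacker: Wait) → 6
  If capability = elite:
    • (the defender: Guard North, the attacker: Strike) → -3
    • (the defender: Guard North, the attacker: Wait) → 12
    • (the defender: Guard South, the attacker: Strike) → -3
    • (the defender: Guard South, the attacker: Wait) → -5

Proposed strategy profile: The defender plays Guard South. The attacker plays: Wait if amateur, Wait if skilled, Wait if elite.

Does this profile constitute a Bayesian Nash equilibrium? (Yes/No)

The defender plays Guard South: E[Guard South] = 0.6·(7) + 0.2·(7) + 0.2·(7) = 7; E[Guard North] = 2. Best-responding. ✓
The attacker (capability amateur), facing Guard South: Strike gives 0, Wait gives 7. Proposed Wait is best. ✓
The attacker (capability skilled), facing Guard South: Strike gives 3, Wait gives 6. Proposed Wait is best. ✓
The attacker (capability elite), facing Guard South: Strike gives -3, Wait gives -5. Proposed Wait is not best — profitable deviation exists. ✗

No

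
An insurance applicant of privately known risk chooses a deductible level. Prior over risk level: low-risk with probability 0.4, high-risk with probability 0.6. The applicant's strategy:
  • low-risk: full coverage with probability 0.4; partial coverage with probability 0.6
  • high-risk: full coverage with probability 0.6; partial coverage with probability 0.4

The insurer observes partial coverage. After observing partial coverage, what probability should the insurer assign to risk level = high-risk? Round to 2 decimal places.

0.50

Apply Bayes' rule using the sender's strategy as the likelihood.
P(partial coverage) = 0.4·0.6 + 0.6·0.4 = 0.48
P(high-risk | partial coverage) = (0.6·0.4) / 0.48 = 0.24 / 0.48 = 0.5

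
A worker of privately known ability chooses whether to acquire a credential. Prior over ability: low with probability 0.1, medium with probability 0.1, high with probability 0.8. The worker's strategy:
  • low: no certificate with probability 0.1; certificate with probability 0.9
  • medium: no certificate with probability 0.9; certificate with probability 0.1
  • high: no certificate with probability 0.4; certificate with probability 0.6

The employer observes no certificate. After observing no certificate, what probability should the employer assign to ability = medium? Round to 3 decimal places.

P(no certificate) = 0.1·0.1 + 0.1·0.9 + 0.8·0.4 = 0.42
P(medium | no certificate) = (0.1·0.9) / 0.42 = 0.09 / 0.42 = 0.214286

0.214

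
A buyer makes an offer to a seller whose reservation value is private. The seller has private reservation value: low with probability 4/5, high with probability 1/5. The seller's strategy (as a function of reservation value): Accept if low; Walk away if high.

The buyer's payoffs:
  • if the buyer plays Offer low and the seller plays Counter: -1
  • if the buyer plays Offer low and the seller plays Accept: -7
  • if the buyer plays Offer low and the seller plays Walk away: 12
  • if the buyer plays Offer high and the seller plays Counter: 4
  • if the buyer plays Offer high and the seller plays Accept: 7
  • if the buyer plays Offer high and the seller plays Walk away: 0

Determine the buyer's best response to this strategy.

E[Offer low] = 4/5·(-7) + 1/5·(12) = -16/5
E[Offer high] = 4/5·(7) + 1/5·(0) = 28/5
Best response: Offer high (28/5 is the largest).

Offer high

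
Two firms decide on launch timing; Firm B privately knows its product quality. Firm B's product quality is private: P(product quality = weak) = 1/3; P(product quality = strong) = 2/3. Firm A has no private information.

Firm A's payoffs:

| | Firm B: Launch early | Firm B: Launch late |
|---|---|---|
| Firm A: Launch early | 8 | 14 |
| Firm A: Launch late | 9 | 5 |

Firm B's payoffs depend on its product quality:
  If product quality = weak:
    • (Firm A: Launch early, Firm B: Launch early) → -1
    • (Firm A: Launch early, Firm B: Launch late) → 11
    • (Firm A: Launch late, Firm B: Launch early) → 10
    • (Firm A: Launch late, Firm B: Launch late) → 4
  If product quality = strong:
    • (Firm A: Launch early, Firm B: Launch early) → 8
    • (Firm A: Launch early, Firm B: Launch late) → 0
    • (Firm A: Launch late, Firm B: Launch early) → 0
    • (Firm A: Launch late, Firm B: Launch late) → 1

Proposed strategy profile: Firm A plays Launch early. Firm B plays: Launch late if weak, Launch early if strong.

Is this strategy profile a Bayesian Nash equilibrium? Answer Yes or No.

Firm A plays Launch early: E[Launch early] = 1/3·(14) + 2/3·(8) = 10; E[Launch late] = 23/3. Best-responding. ✓
Firm B (product quality weak), facing Launch early: Launch early gives -1, Launch late gives 11. Proposed Launch late is best. ✓
Firm B (product quality strong), facing Launch early: Launch early gives 8, Launch late gives 0. Proposed Launch early is best. ✓

Yes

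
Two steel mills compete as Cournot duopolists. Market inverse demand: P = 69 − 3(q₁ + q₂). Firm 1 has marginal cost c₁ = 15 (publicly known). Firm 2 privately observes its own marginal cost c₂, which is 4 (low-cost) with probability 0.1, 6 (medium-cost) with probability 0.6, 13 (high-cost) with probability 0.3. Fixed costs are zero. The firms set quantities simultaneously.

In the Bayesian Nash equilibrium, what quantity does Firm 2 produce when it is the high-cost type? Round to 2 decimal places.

6.73

Type-c best response for Firm 2: q₂(c) = (69 − c)/6 − q₁/2.
Firm 1 maximizes expected profit; its first-order condition is 69 − 6q₁ − 3E[q₂] − 15 = 0.
Substituting E[q₂] and solving: E[c₂] = 7.9, so q₁ = (69 − 2·15 + 7.9)/9 = 5.21111.
q₂(high-cost) = (69 − 13 − 3·5.21111)/6 = 6.72778.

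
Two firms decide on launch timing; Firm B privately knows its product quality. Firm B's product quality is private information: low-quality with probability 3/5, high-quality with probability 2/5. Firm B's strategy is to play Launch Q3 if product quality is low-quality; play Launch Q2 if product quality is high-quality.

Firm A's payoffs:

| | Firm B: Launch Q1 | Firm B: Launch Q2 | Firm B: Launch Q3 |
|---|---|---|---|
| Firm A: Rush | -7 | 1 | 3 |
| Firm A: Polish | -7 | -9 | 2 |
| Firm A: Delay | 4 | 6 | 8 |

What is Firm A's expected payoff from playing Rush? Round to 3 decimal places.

2.200

Take the expectation over Firm B's product quality, weighting each type's action by its prior probability.
E[Rush] = 3/5·3 + 2/5·1 = 9/5 + 2/5 = 11/5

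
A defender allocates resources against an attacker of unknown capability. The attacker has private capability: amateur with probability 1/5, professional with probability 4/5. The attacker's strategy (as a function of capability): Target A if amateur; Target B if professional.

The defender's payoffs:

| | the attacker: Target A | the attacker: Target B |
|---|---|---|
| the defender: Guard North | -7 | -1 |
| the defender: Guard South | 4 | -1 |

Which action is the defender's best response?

Compute the defender's expected payoff for each action, taking the expectation over the attacker's type.
E[Guard North] = 1/5·(-7) + 4/5·(-1) = -11/5
E[Guard South] = 1/5·(4) + 4/5·(-1) = 0
Best response: Guard South (0 is the largest).

Guard South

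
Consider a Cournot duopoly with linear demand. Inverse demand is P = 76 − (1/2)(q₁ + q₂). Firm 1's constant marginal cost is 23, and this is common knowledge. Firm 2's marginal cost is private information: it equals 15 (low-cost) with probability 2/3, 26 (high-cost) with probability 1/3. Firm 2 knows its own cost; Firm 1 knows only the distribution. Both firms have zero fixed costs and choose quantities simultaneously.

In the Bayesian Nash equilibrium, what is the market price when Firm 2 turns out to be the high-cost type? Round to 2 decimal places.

Type-c best response for Firm 2: q₂(c) = (76 − c) − q₁/2.
Firm 1 maximizes expected profit; its first-order condition is 76 − q₁ − (1/2)E[q₂] − 23 = 0.
Substituting E[q₂] and solving: E[c₂] = 18.6667, so q₁ = (76 − 2·23 + 18.6667)/(3/2) = 32.4444.
q₂(high-cost) = 33.7778, so P = 76 − (1/2)·(32.4444 + 33.7778) = 42.8889.

42.89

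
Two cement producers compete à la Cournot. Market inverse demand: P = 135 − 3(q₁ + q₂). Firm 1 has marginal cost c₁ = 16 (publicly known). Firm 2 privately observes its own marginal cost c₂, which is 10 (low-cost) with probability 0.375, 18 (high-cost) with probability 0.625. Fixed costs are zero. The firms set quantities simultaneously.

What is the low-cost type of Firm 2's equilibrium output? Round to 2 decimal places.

Each type of Firm 2 best-responds to q₁; Firm 1 best-responds to the expected q₂ over Firm 2's types.
Firm 2 with cost c maximizes (135 − 3(q₁+q₂) − c)·q₂, giving q₂(c) = (135 − c − 3q₁)/6.
E[c₂] = 0.375·10 + 0.625·18 = 15
Firm 1's FOC against E[q₂] yields q₁ = (135 − 2·16 + E[c₂])/9 = (135 − 32 + 15)/9 = 13.1111.
q₂(low-cost) = (135 − 10 − 3·13.1111)/6 = 14.2778.

14.28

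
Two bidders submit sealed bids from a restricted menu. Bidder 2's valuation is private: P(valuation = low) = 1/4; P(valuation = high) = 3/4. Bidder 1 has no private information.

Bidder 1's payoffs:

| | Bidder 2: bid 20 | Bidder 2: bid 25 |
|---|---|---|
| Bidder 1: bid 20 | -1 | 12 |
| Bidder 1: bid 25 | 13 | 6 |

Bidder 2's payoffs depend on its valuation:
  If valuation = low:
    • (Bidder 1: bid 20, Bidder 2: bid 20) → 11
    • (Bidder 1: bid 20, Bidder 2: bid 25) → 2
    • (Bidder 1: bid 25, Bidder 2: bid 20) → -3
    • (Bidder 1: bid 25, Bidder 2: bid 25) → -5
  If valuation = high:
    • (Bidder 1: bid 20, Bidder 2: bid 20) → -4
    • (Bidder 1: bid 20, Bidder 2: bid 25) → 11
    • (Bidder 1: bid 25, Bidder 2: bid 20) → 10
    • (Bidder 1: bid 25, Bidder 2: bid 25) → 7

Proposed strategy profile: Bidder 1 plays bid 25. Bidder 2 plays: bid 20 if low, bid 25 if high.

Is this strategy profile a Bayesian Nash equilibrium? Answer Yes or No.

Bidder 1 plays bid 25: E[bid 25] = 1/4·(13) + 3/4·(6) = 31/4; E[bid 20] = 35/4. Not best-responding. ✗
Bidder 2 (valuation low), facing bid 25: bid 20 gives -3, bid 25 gives -5. Proposed bid 20 is best. ✓
Bidder 2 (valuation high), facing bid 25: bid 20 gives 10, bid 25 gives 7. Proposed bid 25 is not best — profitable deviation exists. ✗

No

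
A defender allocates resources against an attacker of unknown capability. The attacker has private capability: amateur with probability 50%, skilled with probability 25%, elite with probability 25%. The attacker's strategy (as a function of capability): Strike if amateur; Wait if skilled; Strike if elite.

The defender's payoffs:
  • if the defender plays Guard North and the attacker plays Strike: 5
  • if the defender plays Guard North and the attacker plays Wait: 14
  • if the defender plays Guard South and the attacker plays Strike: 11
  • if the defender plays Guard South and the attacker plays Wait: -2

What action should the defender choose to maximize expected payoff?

Compute the defender's expected payoff for each action, taking the expectation over the attacker's type.
E[Guard North] = 0.5·(5) + 0.25·(14) + 0.25·(5) = 7.25
E[Guard South] = 0.5·(11) + 0.25·(-2) + 0.25·(11) = 7.75
Best response: Guard South (7.75 is the largest).

Guard South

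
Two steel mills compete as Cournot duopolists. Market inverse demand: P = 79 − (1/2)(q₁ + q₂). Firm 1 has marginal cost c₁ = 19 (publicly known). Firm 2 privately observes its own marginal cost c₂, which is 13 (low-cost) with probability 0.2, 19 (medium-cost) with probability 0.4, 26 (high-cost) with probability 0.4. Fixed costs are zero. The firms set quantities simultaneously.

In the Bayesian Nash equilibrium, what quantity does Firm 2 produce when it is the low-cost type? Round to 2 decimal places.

45.47

Type-c best response for Firm 2: q₂(c) = (79 − c) − q₁/2.
Firm 1 maximizes expected profit; its first-order condition is 79 − q₁ − (1/2)E[q₂] − 19 = 0.
Substituting E[q₂] and solving: E[c₂] = 20.6, so q₁ = (79 − 2·19 + 20.6)/(3/2) = 41.0667.
q₂(low-cost) = (79 − 13 − (1/2)·41.0667) = 45.4667.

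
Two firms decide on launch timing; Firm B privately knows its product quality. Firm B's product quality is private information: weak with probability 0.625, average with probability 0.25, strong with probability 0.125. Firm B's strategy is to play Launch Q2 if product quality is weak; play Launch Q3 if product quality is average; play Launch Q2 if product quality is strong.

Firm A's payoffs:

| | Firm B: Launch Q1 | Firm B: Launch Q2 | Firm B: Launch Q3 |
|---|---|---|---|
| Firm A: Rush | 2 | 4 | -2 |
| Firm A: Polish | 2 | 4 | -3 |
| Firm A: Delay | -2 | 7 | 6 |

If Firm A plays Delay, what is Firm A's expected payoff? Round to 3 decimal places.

6.750

Take the expectation over Firm B's product quality, weighting each type's action by its prior probability.
E[Delay] = 0.625·7 + 0.25·6 + 0.125·7 = 4.375 + 1.5 + 0.875 = 6.75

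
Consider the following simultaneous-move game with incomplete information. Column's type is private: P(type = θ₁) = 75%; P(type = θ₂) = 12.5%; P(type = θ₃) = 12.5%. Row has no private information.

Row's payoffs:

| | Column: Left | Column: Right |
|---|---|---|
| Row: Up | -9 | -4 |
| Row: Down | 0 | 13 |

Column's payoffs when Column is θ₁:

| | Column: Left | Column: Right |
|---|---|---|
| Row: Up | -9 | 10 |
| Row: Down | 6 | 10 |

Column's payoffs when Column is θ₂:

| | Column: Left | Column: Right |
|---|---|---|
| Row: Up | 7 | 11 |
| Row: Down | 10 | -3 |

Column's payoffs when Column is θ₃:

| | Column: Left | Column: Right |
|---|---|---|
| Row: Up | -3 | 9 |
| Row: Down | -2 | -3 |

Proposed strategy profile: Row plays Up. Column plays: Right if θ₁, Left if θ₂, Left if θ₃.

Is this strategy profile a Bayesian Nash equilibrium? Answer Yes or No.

No

Row plays Up: E[Up] = 0.75·(-4) + 0.125·(-9) + 0.125·(-9) = -5.25; E[Down] = 9.75. Not best-responding. ✗
Column (type θ₁), facing Up: Left gives -9, Right gives 10. Proposed Right is best. ✓
Column (type θ₂), facing Up: Left gives 7, Right gives 11. Proposed Left is not best — profitable deviation exists. ✗
Column (type θ₃), facing Up: Left gives -3, Right gives 9. Proposed Left is not best — profitable deviation exists. ✗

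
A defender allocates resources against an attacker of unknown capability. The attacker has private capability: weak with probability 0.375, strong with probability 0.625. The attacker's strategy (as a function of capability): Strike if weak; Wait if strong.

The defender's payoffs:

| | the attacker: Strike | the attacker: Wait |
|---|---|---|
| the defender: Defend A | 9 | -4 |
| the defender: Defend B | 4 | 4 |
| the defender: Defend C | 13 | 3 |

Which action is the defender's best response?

Compute the defender's expected payoff for each action, taking the expectation over the attacker's type.
E[Defend A] = 0.375·(9) + 0.625·(-4) = 0.875
E[Defend B] = 0.375·(4) + 0.625·(4) = 4
E[Defend C] = 0.375·(13) + 0.625·(3) = 6.75
Best response: Defend C (6.75 is the largest).

Defend C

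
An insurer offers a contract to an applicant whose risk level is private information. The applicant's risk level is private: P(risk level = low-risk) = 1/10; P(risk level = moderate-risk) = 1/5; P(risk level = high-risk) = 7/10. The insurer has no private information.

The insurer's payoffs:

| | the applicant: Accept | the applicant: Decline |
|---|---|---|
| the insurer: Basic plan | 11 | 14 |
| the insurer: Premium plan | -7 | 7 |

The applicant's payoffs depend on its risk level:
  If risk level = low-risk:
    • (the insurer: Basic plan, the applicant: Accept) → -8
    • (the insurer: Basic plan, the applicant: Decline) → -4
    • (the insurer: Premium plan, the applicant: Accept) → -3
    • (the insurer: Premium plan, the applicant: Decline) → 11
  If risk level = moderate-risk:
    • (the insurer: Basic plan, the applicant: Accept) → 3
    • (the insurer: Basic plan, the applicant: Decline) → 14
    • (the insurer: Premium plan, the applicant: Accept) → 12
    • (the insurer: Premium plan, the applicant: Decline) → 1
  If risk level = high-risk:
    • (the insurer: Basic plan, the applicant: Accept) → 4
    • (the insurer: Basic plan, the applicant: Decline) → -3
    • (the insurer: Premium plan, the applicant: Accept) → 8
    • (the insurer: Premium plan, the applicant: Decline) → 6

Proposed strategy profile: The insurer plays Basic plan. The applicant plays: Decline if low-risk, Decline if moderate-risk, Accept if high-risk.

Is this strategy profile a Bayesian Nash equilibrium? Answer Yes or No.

A profile is a BNE iff every type of every player is best-responding given beliefs about the other side.
The insurer plays Basic plan: E[Basic plan] = 1/10·(14) + 1/5·(14) + 7/10·(11) = 119/10; E[Premium plan] = -14/5. Best-responding. ✓
The applicant (risk level low-risk), facing Basic plan: Accept gives -8, Decline gives -4. Proposed Decline is best. ✓
The applicant (risk level moderate-risk), facing Basic plan: Accept gives 3, Decline gives 14. Proposed Decline is best. ✓
The applicant (risk level high-risk), facing Basic plan: Accept gives 4, Decline gives -3. Proposed Accept is best. ✓

Yes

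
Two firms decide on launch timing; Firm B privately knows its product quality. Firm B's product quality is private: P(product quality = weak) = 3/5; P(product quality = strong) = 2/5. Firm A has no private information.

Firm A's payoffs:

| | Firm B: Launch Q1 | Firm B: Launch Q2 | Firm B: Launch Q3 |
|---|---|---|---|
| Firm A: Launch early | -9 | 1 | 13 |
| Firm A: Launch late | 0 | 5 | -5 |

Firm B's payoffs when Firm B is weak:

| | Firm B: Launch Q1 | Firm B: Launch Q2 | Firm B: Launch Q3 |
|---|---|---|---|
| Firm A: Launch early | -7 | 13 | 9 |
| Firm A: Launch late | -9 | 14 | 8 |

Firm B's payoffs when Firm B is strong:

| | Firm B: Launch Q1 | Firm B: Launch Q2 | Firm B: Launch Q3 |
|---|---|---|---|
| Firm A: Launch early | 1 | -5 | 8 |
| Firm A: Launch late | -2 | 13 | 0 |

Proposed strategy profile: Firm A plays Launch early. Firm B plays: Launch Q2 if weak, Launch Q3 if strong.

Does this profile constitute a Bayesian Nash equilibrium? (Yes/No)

Yes

Firm A plays Launch early: E[Launch early] = 3/5·(1) + 2/5·(13) = 29/5; E[Launch late] = 1. Best-responding. ✓
Firm B (product quality weak), facing Launch early: Launch Q1 gives -7, Launch Q2 gives 13, Launch Q3 gives 9. Proposed Launch Q2 is best. ✓
Firm B (product quality strong), facing Launch early: Launch Q1 gives 1, Launch Q2 gives -5, Launch Q3 gives 8. Proposed Launch Q3 is best. ✓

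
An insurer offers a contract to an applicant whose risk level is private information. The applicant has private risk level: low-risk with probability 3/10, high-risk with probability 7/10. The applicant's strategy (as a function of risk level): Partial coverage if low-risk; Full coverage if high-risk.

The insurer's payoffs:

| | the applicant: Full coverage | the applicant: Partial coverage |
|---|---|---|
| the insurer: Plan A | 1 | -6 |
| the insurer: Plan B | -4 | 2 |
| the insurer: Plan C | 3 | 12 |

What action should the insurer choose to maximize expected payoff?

Plan C

E[Plan A] = 3/10·(-6) + 7/10·(1) = -11/10
E[Plan B] = 3/10·(2) + 7/10·(-4) = -11/5
E[Plan C] = 3/10·(12) + 7/10·(3) = 57/10
Best response: Plan C (57/10 is the largest).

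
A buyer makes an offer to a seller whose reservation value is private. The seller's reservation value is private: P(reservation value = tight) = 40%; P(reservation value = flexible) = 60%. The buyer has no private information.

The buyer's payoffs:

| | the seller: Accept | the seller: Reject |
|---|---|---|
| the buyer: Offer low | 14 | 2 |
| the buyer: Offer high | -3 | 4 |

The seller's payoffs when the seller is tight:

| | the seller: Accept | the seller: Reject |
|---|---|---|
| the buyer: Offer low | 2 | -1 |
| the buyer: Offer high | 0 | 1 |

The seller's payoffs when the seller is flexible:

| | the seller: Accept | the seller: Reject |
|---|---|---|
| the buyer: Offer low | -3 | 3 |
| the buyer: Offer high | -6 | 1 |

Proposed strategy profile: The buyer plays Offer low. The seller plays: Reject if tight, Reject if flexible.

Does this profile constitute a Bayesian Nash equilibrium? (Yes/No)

No

The buyer plays Offer low: E[Offer low] = 0.4·(2) + 0.6·(2) = 2; E[Offer high] = 4. Not best-responding. ✗
The seller (reservation value tight), facing Offer low: Accept gives 2, Reject gives -1. Proposed Reject is not best — profitable deviation exists. ✗
The seller (reservation value flexible), facing Offer low: Accept gives -3, Reject gives 3. Proposed Reject is best. ✓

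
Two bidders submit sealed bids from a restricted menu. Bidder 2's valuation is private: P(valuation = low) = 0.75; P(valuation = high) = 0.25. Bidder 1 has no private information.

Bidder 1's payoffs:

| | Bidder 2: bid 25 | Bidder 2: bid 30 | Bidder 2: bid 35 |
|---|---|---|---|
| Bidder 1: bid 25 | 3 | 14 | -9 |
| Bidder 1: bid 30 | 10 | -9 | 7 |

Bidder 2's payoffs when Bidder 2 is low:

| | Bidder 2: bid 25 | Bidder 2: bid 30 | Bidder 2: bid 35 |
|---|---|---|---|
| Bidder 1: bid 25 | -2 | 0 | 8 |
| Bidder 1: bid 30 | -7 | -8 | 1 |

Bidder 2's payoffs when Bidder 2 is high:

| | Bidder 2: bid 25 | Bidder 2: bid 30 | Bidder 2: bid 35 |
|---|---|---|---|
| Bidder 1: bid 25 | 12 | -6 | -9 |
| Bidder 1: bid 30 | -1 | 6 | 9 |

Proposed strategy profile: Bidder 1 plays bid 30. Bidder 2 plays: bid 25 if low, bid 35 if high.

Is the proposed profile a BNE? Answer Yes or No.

No

Bidder 1 plays bid 30: E[bid 30] = 0.75·(10) + 0.25·(7) = 9.25; E[bid 25] = 0. Best-responding. ✓
Bidder 2 (valuation low), facing bid 30: bid 25 gives -7, bid 30 gives -8, bid 35 gives 1. Proposed bid 25 is not best — profitable deviation exists. ✗
Bidder 2 (valuation high), facing bid 30: bid 25 gives -1, bid 30 gives 6, bid 35 gives 9. Proposed bid 35 is best. ✓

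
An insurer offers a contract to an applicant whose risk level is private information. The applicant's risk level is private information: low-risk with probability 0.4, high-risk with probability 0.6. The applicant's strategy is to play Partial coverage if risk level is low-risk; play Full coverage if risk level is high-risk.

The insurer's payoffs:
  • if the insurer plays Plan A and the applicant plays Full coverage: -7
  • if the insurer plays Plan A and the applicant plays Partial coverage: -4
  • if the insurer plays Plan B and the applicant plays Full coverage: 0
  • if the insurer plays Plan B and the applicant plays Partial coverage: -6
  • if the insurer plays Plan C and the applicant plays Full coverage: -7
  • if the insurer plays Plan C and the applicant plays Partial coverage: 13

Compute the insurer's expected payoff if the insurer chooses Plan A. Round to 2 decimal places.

E[Plan A] = 0.4·(-4) + 0.6·(-7) = (-1.6) + (-4.2) = -5.8

-5.80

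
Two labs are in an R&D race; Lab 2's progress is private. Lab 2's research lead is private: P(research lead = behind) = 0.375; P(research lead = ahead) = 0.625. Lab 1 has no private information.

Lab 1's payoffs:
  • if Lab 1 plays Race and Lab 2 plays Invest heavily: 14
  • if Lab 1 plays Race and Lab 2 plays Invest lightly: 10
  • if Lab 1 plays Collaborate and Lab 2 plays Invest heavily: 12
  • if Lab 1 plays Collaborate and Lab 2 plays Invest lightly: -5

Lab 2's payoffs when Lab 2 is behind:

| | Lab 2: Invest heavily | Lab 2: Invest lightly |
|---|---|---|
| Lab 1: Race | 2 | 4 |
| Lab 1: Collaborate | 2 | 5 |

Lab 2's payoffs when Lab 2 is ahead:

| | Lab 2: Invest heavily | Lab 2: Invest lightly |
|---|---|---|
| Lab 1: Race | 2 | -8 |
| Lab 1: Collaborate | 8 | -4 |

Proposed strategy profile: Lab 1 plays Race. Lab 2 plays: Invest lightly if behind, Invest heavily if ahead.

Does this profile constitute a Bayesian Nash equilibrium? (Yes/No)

A profile is a BNE iff every type of every player is best-responding given beliefs about the other side.
Lab 1 plays Race: E[Race] = 0.375·(10) + 0.625·(14) = 12.5; E[Collaborate] = 5.625. Best-responding. ✓
Lab 2 (research lead behind), facing Race: Invest heavily gives 2, Invest lightly gives 4. Proposed Invest lightly is best. ✓
Lab 2 (research lead ahead), facing Race: Invest heavily gives 2, Invest lightly gives -8. Proposed Invest heavily is best. ✓

Yes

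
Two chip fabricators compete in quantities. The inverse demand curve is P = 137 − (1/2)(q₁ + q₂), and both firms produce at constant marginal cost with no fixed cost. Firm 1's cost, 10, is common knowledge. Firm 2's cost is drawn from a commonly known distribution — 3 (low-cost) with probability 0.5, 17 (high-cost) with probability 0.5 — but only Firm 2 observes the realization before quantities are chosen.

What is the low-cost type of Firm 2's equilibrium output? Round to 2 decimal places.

Type-c best response for Firm 2: q₂(c) = (137 − c) − q₁/2.
Firm 1 maximizes expected profit; its first-order condition is 137 − q₁ − (1/2)E[q₂] − 10 = 0.
Substituting E[q₂] and solving: E[c₂] = 10, so q₁ = (137 − 2·10 + 10)/(3/2) = 84.6667.
q₂(low-cost) = (137 − 3 − (1/2)·84.6667) = 91.6667.

91.67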